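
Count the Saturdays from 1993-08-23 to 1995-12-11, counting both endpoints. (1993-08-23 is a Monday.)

1993-08-23 is a Monday; the first Saturday on or after it is 1993-08-28 (5 days later).
From 1993-08-28 to 1995-12-11: 125 + 365 + 345 = 835 days (rest of 1993, 1994, to 1995-12-11 in 1995).
835 ÷ 7 = 119 full weeks with remainder 2, so 119 more Saturdays after the first → 120.

120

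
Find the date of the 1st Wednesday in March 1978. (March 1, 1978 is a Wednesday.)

1 March 1978

March 1978 begins on a Wednesday, so the first Wednesday is March 1.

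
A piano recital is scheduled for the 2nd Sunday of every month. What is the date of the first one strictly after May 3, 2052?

May 12, 2052

May 2052 starts on a Wednesday; its first Sunday is the 5th, so the 2nd Sunday is the 12th — May 12, 2052.
May 12, 2052 is after May 3, 2052, so that is the next one.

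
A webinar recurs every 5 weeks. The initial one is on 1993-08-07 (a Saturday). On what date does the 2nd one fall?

The 2nd occurrence is 1 interval after the first: 1 × 35 = 35 days after 1993-08-07.
August has 31 days — 24 days to the end of August leaves 11.
11 days into September → 1993-09-11.

1993-09-11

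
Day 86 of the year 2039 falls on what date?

January has 31 days (86 − 31 = 55 remain).
February has 28 days (55 − 28 = 27 remain).
27 into March → March 27.

2039-03-27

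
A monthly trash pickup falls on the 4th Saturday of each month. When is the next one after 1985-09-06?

September 1985 starts on a Sunday; its first Saturday is the 7th, so the 4th Saturday is the 28th — 1985-09-28.
1985-09-28 is after 1985-09-06, so that is the next one.

1985-09-28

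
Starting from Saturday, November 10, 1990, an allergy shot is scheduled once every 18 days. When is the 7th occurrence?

The 7th occurrence is 6 intervals after the first: 6 × 18 = 108 days after November 10, 1990.
November has 30 days — 20 days to the end of November leaves 88.
December has 31 days (57 left).
January has 31 days (26 left).
26 days into February → February 26, 1991.

February 26, 1991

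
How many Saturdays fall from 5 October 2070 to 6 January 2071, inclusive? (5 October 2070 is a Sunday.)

5 October 2070 is a Sunday; the first Saturday on or after it is 11 October 2070 (6 days later).
From 11 October 2070 to 6 January 2071: 20 + 30 + 31 + 6 = 87 days (rest of October, November, December, January).
87 ÷ 7 = 12 full weeks with remainder 3, so 12 more Saturdays after the first → 13.

13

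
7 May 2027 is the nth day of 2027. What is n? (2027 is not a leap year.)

127

Days in months before May: 31 + 28 + 31 + 30 = 120.
Plus 7 days into May → day 127.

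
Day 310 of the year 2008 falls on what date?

Nov 5, 2008

Jan has 31 days (310 − 31 = 279 remain).
Feb has 29 days (279 − 29 = 250 remain).
Mar has 31 days (250 − 31 = 219 remain).
Apr has 30 days (219 − 30 = 189 remain).
May has 31 days (189 − 31 = 158 remain).
Jun has 30 days (158 − 30 = 128 remain).
Jul has 31 days (128 − 31 = 97 remain).
Aug has 31 days (97 − 31 = 66 remain).
Sep has 30 days (66 − 30 = 36 remain).
Oct has 31 days (36 − 31 = 5 remain).
5 into Nov → Nov 5.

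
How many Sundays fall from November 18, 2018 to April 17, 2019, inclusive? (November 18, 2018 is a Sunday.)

November 18, 2018 is a Sunday; the first Sunday on or after it is November 18, 2018.
From November 18, 2018 to April 17, 2019: 12 + 31 + 31 + 28 + 31 + 17 = 150 days (rest of November, December, January, February, March, April).
150 ÷ 7 = 21 full weeks with remainder 3, so 21 more Sundays after the first → 22.

22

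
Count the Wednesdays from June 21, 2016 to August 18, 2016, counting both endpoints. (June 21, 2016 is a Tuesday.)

9

June 21, 2016 is a Tuesday; the first Wednesday on or after it is June 22, 2016 (1 day later).
From June 22, 2016 to August 18, 2016: 8 + 31 + 18 = 57 days (rest of June, July, August).
57 ÷ 7 = 8 full weeks with remainder 1, so 8 more Wednesdays after the first → 9.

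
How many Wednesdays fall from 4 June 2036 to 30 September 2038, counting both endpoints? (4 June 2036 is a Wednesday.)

122

4 June 2036 is a Wednesday; the first Wednesday on or after it is 4 June 2036.
From 4 June 2036 to 30 September 2038: 210 + 365 + 273 = 848 days (rest of 2036, 2037, to 30 September 2038 in 2038).
848 ÷ 7 = 121 full weeks with remainder 1, so 121 more Wednesdays after the first → 122.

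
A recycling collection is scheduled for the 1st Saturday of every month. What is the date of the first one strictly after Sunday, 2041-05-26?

2041-06-01

May 2041 starts on a Wednesday, so its 1st Saturday is 2041-05-04 (3 days in).
That is not after 2041-05-26, so look at June 2041.
June 2041 starts on a Saturday, so its 1st Saturday is 2041-06-01.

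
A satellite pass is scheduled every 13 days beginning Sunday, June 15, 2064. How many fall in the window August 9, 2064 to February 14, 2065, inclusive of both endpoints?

14

Occurrences land 13·i days after June 15, 2064 for i = 0, 1, 2, …
August 9, 2064 is 55 days after the start; 55 ÷ 13 = 4 remainder 3; since the remainder is 3, round up to i = 5. First occurrence in the window: #6 on August 19, 2064 (5×13 = 65 days in).
February 14, 2065 is 244 days after the start; 244 ÷ 13 = 18 remainder 10. Last occurrence in the window: #19 on February 4, 2065.
Occurrences #6 through #19: 14 in total.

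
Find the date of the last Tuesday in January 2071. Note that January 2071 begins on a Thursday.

27 January 2071

January 2071 begins on a Thursday, so the first Tuesday is January 6 (5 days later).
January 2071 has 31 days. Adding weeks: 6, 13, 20, 27 — the last one ≤ 31 is the 27th.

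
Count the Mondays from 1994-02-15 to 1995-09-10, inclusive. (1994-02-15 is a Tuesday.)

81

1994-02-15 is a Tuesday; the first Monday on or after it is 1994-02-21 (6 days later).
From 1994-02-21 to 1995-09-10: 313 + 253 = 566 days (rest of 1994, to 1995-09-10 in 1995).
566 ÷ 7 = 80 full weeks with remainder 6, so 80 more Mondays after the first → 81.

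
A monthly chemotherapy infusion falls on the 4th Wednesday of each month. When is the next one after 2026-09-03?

September 2026 starts on a Tuesday; its first Wednesday is the 2nd, so the 4th Wednesday is the 23rd — 2026-09-23.
2026-09-23 is after 2026-09-03, so that is the next one.

2026-09-23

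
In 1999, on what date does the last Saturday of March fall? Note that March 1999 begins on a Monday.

March 1999 begins on a Monday, so the first Saturday is March 6 (5 days later).
March 1999 has 31 days. Adding weeks: 6, 13, 20, 27 — the last one ≤ 31 is the 27th.

1999-03-27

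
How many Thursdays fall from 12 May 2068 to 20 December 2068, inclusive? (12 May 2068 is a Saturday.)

12 May 2068 is a Saturday; the first Thursday on or after it is 17 May 2068 (5 days later).
From 17 May 2068 to 20 December 2068: 14 + 30 + 31 + 31 + 30 + 31 + 30 + 20 = 217 days (rest of May, June, July, August, September, October, November, December).
217 ÷ 7 = 31 full weeks with remainder 0, so 31 more Thursdays after the first → 32.

32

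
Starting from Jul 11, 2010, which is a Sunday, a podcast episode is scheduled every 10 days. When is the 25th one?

The 25th occurrence is 24 intervals after the first: 24 × 10 = 240 days after Jul 11, 2010.
Jul has 31 days — 20 days to the end of Jul leaves 220.
Aug has 31 days (189 left).
Sep has 30 days (159 left).
Oct has 31 days (128 left).
Nov has 30 days (98 left).
Dec has 31 days (67 left).
Jan has 31 days (36 left).
Feb has 28 days (8 left).
8 days into Mar → Mar 8, 2011.

Mar 8, 2011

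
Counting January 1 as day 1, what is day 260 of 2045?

2045-09-17

January has 31 days (260 − 31 = 229 remain).
February has 28 days (229 − 28 = 201 remain).
March has 31 days (201 − 31 = 170 remain).
April has 30 days (170 − 30 = 140 remain).
May has 31 days (140 − 31 = 109 remain).
June has 30 days (109 − 30 = 79 remain).
July has 31 days (79 − 31 = 48 remain).
August has 31 days (48 − 31 = 17 remain).
17 into September → September 17.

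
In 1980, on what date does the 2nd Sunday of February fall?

1980-02-10

The first Sunday of February 1980 is February 3.
The 2nd Sunday is 1 weeks later: 3 + 7 = 10.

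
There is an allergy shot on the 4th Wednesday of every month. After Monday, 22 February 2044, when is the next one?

February 2044 starts on a Monday; its first Wednesday is the 3rd, so the 4th Wednesday is the 24th — 24 February 2044.
24 February 2044 is after 22 February 2044, so that is the next one.

24 February 2044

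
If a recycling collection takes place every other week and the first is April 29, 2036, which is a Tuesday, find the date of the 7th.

The 7th occurrence is 6 intervals after the first: 6 × 14 = 84 days after April 29, 2036.
April has 30 days — 1 day to the end of April leaves 83.
May has 31 days (52 left).
June has 30 days (22 left).
22 days into July → July 22, 2036.

July 22, 2036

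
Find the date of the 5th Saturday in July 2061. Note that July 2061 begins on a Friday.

July 2061 begins on a Friday, so the first Saturday is July 2 (1 day later).
The 5th Saturday is 4 weeks later: 2 + 28 = 30.

July 30, 2061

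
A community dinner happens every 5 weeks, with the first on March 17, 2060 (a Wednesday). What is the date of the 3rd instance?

May 26, 2060

The 3rd occurrence is 2 intervals after the first: 2 × 35 = 70 days after March 17, 2060.
March has 31 days — 14 days to the end of March leaves 56.
April has 30 days (26 left).
26 days into May → May 26, 2060.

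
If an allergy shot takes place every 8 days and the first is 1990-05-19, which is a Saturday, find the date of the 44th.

The 44th occurrence is 43 intervals after the first: 43 × 8 = 344 days after 1990-05-19.
May has 31 days — 12 days to the end of May leaves 332.
June has 30 days (302 left).
July has 31 days (271 left).
August has 31 days (240 left).
September has 30 days (210 left).
October has 31 days (179 left).
November has 30 days (149 left).
December has 31 days (118 left).
January has 31 days (87 left).
February has 28 days (59 left).
March has 31 days (28 left).
28 days into April → 1991-04-28.

1991-04-28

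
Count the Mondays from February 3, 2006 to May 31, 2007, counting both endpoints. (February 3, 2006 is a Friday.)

69

February 3, 2006 is a Friday; the first Monday on or after it is February 6, 2006 (3 days later).
From February 6, 2006 to May 31, 2007: 328 + 151 = 479 days (rest of 2006, to May 31, 2007 in 2007).
479 ÷ 7 = 68 full weeks with remainder 3, so 68 more Mondays after the first → 69.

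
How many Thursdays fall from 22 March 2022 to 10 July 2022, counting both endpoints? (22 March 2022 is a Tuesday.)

16

22 March 2022 is a Tuesday; the first Thursday on or after it is 24 March 2022 (2 days later).
From 24 March 2022 to 10 July 2022: 7 + 30 + 31 + 30 + 10 = 108 days (rest of March, April, May, June, July).
108 ÷ 7 = 15 full weeks with remainder 3, so 15 more Thursdays after the first → 16.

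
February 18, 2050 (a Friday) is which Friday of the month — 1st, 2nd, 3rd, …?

3rd

Day 18 falls in week ⌈18/7⌉ of the month.
Days 1–7 hold the 1st Friday, 8–14 the 2nd, 15–21 the 3rd, 22–28 the 4th, 29–31 the 5th.
18 is in the range for the 3rd.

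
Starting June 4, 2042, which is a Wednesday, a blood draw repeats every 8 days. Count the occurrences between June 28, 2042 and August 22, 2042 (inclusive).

Occurrences land 8·i days after June 4, 2042 for i = 0, 1, 2, …
June 28, 2042 is 24 days after the start; 24 ÷ 8 = 3 remainder 0. First occurrence in the window: #4 on June 28, 2042 (3×8 = 24 days in).
August 22, 2042 is 79 days after the start; 79 ÷ 8 = 9 remainder 7. Last occurrence in the window: #10 on August 15, 2042.
Occurrences #4 through #10: 7 in total.

7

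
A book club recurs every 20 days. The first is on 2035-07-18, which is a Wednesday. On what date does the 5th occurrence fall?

The 5th occurrence is 4 intervals after the first: 4 × 20 = 80 days after 2035-07-18.
July has 31 days — 13 days to the end of July leaves 67.
August has 31 days (36 left).
September has 30 days (6 left).
6 days into October → 2035-10-06.

2035-10-06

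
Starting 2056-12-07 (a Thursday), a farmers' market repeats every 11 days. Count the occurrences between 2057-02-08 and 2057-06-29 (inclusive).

Occurrences land 11·i days after 2056-12-07 for i = 0, 1, 2, …
2057-02-08 is 63 days after the start; 63 ÷ 11 = 5 remainder 8; since the remainder is 8, round up to i = 6. First occurrence in the window: #7 on 2057-02-11 (6×11 = 66 days in).
2057-06-29 is 204 days after the start; 204 ÷ 11 = 18 remainder 6. Last occurrence in the window: #19 on 2057-06-23.
Occurrences #7 through #19: 13 in total.

13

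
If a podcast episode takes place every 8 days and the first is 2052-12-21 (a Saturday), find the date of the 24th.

2053-06-23

The 24th occurrence is 23 intervals after the first: 23 × 8 = 184 days after 2052-12-21.
December has 31 days — 10 days to the end of December leaves 174.
January has 31 days (143 left).
February has 28 days (115 left).
March has 31 days (84 left).
April has 30 days (54 left).
May has 31 days (23 left).
23 days into June → 2053-06-23.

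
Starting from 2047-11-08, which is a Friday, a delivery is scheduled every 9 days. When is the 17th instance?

The 17th occurrence is 16 intervals after the first: 16 × 9 = 144 days after 2047-11-08.
November has 30 days — 22 days to the end of November leaves 122.
December has 31 days (91 left).
January has 31 days (60 left).
February has 29 days (31 left).
31 days into March → 2048-03-31.

2048-03-31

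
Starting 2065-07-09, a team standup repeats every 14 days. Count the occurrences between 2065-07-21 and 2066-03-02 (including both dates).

Occurrences land 14·i days after 2065-07-09 for i = 0, 1, 2, …
2065-07-21 is 12 days after the start; 12 ÷ 14 = 0 remainder 12; since the remainder is 12, round up to i = 1. First occurrence in the window: #2 on 2065-07-23 (1×14 = 14 days in).
2066-03-02 is 236 days after the start; 236 ÷ 14 = 16 remainder 12. Last occurrence in the window: #17 on 2066-02-18.
Occurrences #2 through #17: 16 in total.

16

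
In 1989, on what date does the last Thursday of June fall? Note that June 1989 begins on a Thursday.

1989-06-29

June 1989 begins on a Thursday, so the first Thursday is June 1.
June 1989 has 30 days. Adding weeks: 1, 8, 15, 22, 29 — the last one ≤ 30 is the 29th.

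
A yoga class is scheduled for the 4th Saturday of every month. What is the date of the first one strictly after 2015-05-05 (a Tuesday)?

2015-05-23

May 2015 starts on a Friday; its first Saturday is the 2nd, so the 4th Saturday is the 23rd — 2015-05-23.
2015-05-23 is after 2015-05-05, so that is the next one.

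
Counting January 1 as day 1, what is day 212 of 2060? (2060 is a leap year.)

Jul 30, 2060

Jan has 31 days (212 − 31 = 181 remain).
Feb has 29 days (181 − 29 = 152 remain).
Mar has 31 days (152 − 31 = 121 remain).
Apr has 30 days (121 − 30 = 91 remain).
May has 31 days (91 − 31 = 60 remain).
Jun has 30 days (60 − 30 = 30 remain).
30 into Jul → Jul 30.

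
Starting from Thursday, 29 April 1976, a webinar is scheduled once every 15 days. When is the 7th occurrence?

28 July 1976

The 7th occurrence is 6 intervals after the first: 6 × 15 = 90 days after 29 April 1976.
April has 30 days — 1 day to the end of April leaves 89.
May has 31 days (58 left).
June has 30 days (28 left).
28 days into July → 28 July 1976.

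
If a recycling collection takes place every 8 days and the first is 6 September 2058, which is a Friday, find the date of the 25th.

17 March 2059

The 25th occurrence is 24 intervals after the first: 24 × 8 = 192 days after 6 September 2058.
September has 30 days — 24 days to the end of September leaves 168.
October has 31 days (137 left).
November has 30 days (107 left).
December has 31 days (76 left).
January has 31 days (45 left).
February has 28 days (17 left).
17 days into March → 17 March 2059.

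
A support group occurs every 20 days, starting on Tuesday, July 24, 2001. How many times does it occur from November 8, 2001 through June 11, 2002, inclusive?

11

Occurrences land 20·i days after July 24, 2001 for i = 0, 1, 2, …
November 8, 2001 is 107 days after the start; 107 ÷ 20 = 5 remainder 7; since the remainder is 7, round up to i = 6. First occurrence in the window: #7 on November 21, 2001 (6×20 = 120 days in).
June 11, 2002 is 322 days after the start; 322 ÷ 20 = 16 remainder 2. Last occurrence in the window: #17 on June 9, 2002.
Occurrences #7 through #17: 11 in total.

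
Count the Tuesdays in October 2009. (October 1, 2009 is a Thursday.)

October 1, 2009 is a Thursday; the first Tuesday on or after it is October 6, 2009 (5 days later).
From October 6, 2009 to October 31, 2009 is 31 − 6 = 25 days.
25 ÷ 7 = 3 full weeks with remainder 4, so 3 more Tuesdays after the first → 4.

4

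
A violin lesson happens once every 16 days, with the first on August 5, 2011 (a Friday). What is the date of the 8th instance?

November 25, 2011

The 8th occurrence is 7 intervals after the first: 7 × 16 = 112 days after August 5, 2011.
August has 31 days — 26 days to the end of August leaves 86.
September has 30 days (56 left).
October has 31 days (25 left).
25 days into November → November 25, 2011.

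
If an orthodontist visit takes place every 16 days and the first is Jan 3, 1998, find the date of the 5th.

The 5th occurrence is 4 intervals after the first: 4 × 16 = 64 days after Jan 3, 1998.
Jan has 31 days — 28 days to the end of Jan leaves 36.
Feb has 28 days (8 left).
8 days into Mar → Mar 8, 1998.

Mar 8, 1998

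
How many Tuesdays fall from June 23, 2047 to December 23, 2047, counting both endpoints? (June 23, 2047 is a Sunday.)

26

June 23, 2047 is a Sunday; the first Tuesday on or after it is June 25, 2047 (2 days later).
From June 25, 2047 to December 23, 2047: 5 + 31 + 31 + 30 + 31 + 30 + 23 = 181 days (rest of June, July, August, September, October, November, December).
181 ÷ 7 = 25 full weeks with remainder 6, so 25 more Tuesdays after the first → 26.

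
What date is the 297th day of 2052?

2052-10-23

January has 31 days (297 − 31 = 266 remain).
February has 29 days (266 − 29 = 237 remain).
March has 31 days (237 − 31 = 206 remain).
April has 30 days (206 − 30 = 176 remain).
May has 31 days (176 − 31 = 145 remain).
June has 30 days (145 − 30 = 115 remain).
July has 31 days (115 − 31 = 84 remain).
August has 31 days (84 − 31 = 53 remain).
September has 30 days (53 − 30 = 23 remain).
23 into October → October 23.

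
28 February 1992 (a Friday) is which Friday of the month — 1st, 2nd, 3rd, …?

4th

Day 28 falls in week ⌈28/7⌉ of the month.
Days 1–7 hold the 1st Friday, 8–14 the 2nd, 15–21 the 3rd, 22–28 the 4th, 29–31 the 5th.
28 is in the range for the 4th.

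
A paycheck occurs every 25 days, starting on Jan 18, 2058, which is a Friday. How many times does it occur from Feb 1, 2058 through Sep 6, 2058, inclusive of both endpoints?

9

Occurrences land 25·i days after Jan 18, 2058 for i = 0, 1, 2, …
Feb 1, 2058 is 14 days after the start; 14 ÷ 25 = 0 remainder 14; since the remainder is 14, round up to i = 1. First occurrence in the window: #2 on Feb 12, 2058 (1×25 = 25 days in).
Sep 6, 2058 is 231 days after the start; 231 ÷ 25 = 9 remainder 6. Last occurrence in the window: #10 on Aug 31, 2058.
Occurrences #2 through #10: 9 in total.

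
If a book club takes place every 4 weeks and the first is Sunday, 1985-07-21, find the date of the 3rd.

1985-09-15

The 3rd occurrence is 2 intervals after the first: 2 × 28 = 56 days after 1985-07-21.
July has 31 days — 10 days to the end of July leaves 46.
August has 31 days (15 left).
15 days into September → 1985-09-15.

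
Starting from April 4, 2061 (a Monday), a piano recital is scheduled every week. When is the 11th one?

June 13, 2061

The 11th occurrence is 10 intervals after the first: 10 × 7 = 70 days after April 4, 2061.
April has 30 days — 26 days to the end of April leaves 44.
May has 31 days (13 left).
13 days into June → June 13, 2061.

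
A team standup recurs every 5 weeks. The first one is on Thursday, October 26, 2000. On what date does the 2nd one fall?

November 30, 2000

The 2nd occurrence is 1 interval after the first: 1 × 35 = 35 days after October 26, 2000.
October has 31 days — 5 days to the end of October leaves 30.
30 days into November → November 30, 2000.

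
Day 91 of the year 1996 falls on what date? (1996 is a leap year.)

Mar 31, 1996

Jan has 31 days (91 − 31 = 60 remain).
Feb has 29 days (60 − 29 = 31 remain).
31 into Mar → Mar 31.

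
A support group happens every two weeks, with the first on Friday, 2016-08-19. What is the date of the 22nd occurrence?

The 22nd occurrence is 21 intervals after the first: 21 × 14 = 294 days after 2016-08-19.
August has 31 days — 12 days to the end of August leaves 282.
September has 30 days (252 left).
October has 31 days (221 left).
November has 30 days (191 left).
December has 31 days (160 left).
January has 31 days (129 left).
February has 28 days (101 left).
March has 31 days (70 left).
April has 30 days (40 left).
May has 31 days (9 left).
9 days into June → 2017-06-09.

2017-06-09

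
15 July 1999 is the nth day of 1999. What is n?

Days in months before July: 31 + 28 + 31 + 30 + 31 + 30 = 181.
Plus 15 days into July → day 196.

196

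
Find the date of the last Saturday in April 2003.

April 26, 2003

The first Saturday of April 2003 is April 5.
April 2003 has 30 days. Adding weeks: 5, 12, 19, 26 — the last one ≤ 30 is the 26th.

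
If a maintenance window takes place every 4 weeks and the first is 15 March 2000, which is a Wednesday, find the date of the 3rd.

10 May 2000

The 3rd occurrence is 2 intervals after the first: 2 × 28 = 56 days after 15 March 2000.
March has 31 days — 16 days to the end of March leaves 40.
April has 30 days (10 left).
10 days into May → 10 May 2000.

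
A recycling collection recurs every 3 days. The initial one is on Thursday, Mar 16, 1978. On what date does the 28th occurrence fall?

Jun 5, 1978

The 28th occurrence is 27 intervals after the first: 27 × 3 = 81 days after Mar 16, 1978.
Mar has 31 days — 15 days to the end of Mar leaves 66.
Apr has 30 days (36 left).
May has 31 days (5 left).
5 days into Jun → Jun 5, 1978.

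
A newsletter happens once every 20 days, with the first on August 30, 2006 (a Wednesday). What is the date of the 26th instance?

The 26th occurrence is 25 intervals after the first: 25 × 20 = 500 days after August 30, 2006.
August has 31 days — 1 day to the end of August leaves 499.
From end of August to end of 2006 is 122 days (377 left).
2007 has 365 days (12 left).
12 days into January → January 12, 2008.

January 12, 2008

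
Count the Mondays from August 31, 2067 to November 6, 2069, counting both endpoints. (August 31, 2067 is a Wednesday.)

114

August 31, 2067 is a Wednesday; the first Monday on or after it is September 5, 2067 (5 days later).
From September 5, 2067 to November 6, 2069: 117 + 366 + 310 = 793 days (rest of 2067, 2068, to November 6, 2069 in 2069).
793 ÷ 7 = 113 full weeks with remainder 2, so 113 more Mondays after the first → 114.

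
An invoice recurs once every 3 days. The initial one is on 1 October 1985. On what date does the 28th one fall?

The 28th occurrence is 27 intervals after the first: 27 × 3 = 81 days after 1 October 1985.
October has 31 days — 30 days to the end of October leaves 51.
November has 30 days (21 left).
21 days into December → 21 December 1985.

21 December 1985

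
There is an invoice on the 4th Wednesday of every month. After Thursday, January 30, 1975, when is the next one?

January 1975 starts on a Wednesday; its first Wednesday is the 1st, so the 4th Wednesday is the 22nd — January 22, 1975.
That is not after January 30, 1975, so look at February 1975.
February 1975 starts on a Saturday; its first Wednesday is the 5th, so the 4th Wednesday is the 26th — February 26, 1975.

February 26, 1975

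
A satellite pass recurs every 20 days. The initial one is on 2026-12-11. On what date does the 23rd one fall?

The 23rd occurrence is 22 intervals after the first: 22 × 20 = 440 days after 2026-12-11.
December has 31 days — 20 days to the end of December leaves 420.
2027 has 365 days (55 left).
January has 31 days (24 left).
24 days into February → 2028-02-24.

2028-02-24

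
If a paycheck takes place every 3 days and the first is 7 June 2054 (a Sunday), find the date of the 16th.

The 16th occurrence is 15 intervals after the first: 15 × 3 = 45 days after 7 June 2054.
June has 30 days — 23 days to the end of June leaves 22.
22 days into July → 22 July 2054.

22 July 2054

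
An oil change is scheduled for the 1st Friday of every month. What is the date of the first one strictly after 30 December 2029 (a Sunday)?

4 January 2030

December 2029 starts on a Saturday, so its 1st Friday is 7 December 2029 (6 days in).
That is not after 30 December 2029, so look at January 2030.
January 2030 starts on a Tuesday, so its 1st Friday is 4 January 2030 (3 days in).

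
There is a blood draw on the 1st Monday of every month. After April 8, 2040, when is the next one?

April 2040 starts on a Sunday, so its 1st Monday is April 2, 2040 (1 day in).
That is not after April 8, 2040, so look at May 2040.
May 2040 starts on a Tuesday, so its 1st Monday is May 7, 2040 (6 days in).

May 7, 2040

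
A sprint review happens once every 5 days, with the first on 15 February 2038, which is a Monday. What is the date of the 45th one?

The 45th occurrence is 44 intervals after the first: 44 × 5 = 220 days after 15 February 2038.
February has 28 days — 13 days to the end of February leaves 207.
March has 31 days (176 left).
April has 30 days (146 left).
May has 31 days (115 left).
June has 30 days (85 left).
July has 31 days (54 left).
August has 31 days (23 left).
23 days into September → 23 September 2038.

23 September 2038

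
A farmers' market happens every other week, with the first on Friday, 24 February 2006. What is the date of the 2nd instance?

The 2nd occurrence is 1 interval after the first: 1 × 14 = 14 days after 24 February 2006.
February has 28 days — 4 days to the end of February leaves 10.
10 days into March → 10 March 2006.

10 March 2006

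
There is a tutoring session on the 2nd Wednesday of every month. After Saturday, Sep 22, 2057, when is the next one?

Sep 2057 starts on a Saturday; its first Wednesday is the 5th, so the 2nd Wednesday is the 12th — Sep 12, 2057.
That is not after Sep 22, 2057, so look at Oct 2057.
Oct 2057 starts on a Monday; its first Wednesday is the 3rd, so the 2nd Wednesday is the 10th — Oct 10, 2057.

Oct 10, 2057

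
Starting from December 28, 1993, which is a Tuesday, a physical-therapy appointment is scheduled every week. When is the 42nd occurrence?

October 11, 1994

The 42nd occurrence is 41 intervals after the first: 41 × 7 = 287 days after December 28, 1993.
December has 31 days — 3 days to the end of December leaves 284.
January has 31 days (253 left).
February has 28 days (225 left).
March has 31 days (194 left).
April has 30 days (164 left).
May has 31 days (133 left).
June has 30 days (103 left).
July has 31 days (72 left).
August has 31 days (41 left).
September has 30 days (11 left).
11 days into October → October 11, 1994.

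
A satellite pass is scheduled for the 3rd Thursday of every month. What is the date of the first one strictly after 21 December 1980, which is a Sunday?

15 January 1981

December 1980 starts on a Monday; its first Thursday is the 4th, so the 3rd Thursday is the 18th — 18 December 1980.
That is not after 21 December 1980, so look at January 1981.
January 1981 starts on a Thursday; its first Thursday is the 1st, so the 3rd Thursday is the 15th — 15 January 1981.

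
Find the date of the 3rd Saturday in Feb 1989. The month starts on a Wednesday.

Feb 1989 begins on a Wednesday, so the first Saturday is Feb 4 (3 days later).
The 3rd Saturday is 2 weeks later: 4 + 14 = 18.

Feb 18, 1989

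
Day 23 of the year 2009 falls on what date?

January 23, 2009

23 into January → January 23.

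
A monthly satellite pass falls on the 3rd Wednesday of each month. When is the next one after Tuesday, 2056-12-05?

2056-12-20

December 2056 starts on a Friday; its first Wednesday is the 6th, so the 3rd Wednesday is the 20th — 2056-12-20.
2056-12-20 is after 2056-12-05, so that is the next one.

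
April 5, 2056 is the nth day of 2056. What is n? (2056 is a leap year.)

96

Days in months before April: 31 + 29 + 31 = 91.
Plus 5 days into April → day 96.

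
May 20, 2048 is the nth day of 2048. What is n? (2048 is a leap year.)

141

Days in months before May: 31 + 29 + 31 + 30 = 121.
Plus 20 days into May → day 141.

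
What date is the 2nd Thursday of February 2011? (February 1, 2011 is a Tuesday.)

10 February 2011

February 2011 begins on a Tuesday, so the first Thursday is February 3 (2 days later).
The 2nd Thursday is 1 weeks later: 3 + 7 = 10.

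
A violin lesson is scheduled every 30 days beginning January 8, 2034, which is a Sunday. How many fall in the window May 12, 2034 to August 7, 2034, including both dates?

Occurrences land 30·i days after January 8, 2034 for i = 0, 1, 2, …
May 12, 2034 is 124 days after the start; 124 ÷ 30 = 4 remainder 4; since the remainder is 4, round up to i = 5. First occurrence in the window: #6 on June 7, 2034 (5×30 = 150 days in).
August 7, 2034 is 211 days after the start; 211 ÷ 30 = 7 remainder 1. Last occurrence in the window: #8 on August 6, 2034.
Occurrences #6 through #8: 3 in total.

3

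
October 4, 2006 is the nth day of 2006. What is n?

277

Days in months before October: 31 + 28 + 31 + 30 + 31 + 30 + 31 + 31 + 30 = 273.
Plus 4 days into October → day 277.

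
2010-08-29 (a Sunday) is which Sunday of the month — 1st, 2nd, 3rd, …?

Day 29 falls in week ⌈29/7⌉ of the month.
Days 1–7 hold the 1st Sunday, 8–14 the 2nd, 15–21 the 3rd, 22–28 the 4th, 29–31 the 5th.
29 is in the range for the 5th.

5th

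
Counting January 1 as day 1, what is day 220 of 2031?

January has 31 days (220 − 31 = 189 remain).
February has 28 days (189 − 28 = 161 remain).
March has 31 days (161 − 31 = 130 remain).
April has 30 days (130 − 30 = 100 remain).
May has 31 days (100 − 31 = 69 remain).
June has 30 days (69 − 30 = 39 remain).
July has 31 days (39 − 31 = 8 remain).
8 into August → August 8.

8 August 2031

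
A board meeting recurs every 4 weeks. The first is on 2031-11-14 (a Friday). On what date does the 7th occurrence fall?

2032-04-30

The 7th occurrence is 6 intervals after the first: 6 × 28 = 168 days after 2031-11-14.
November has 30 days — 16 days to the end of November leaves 152.
December has 31 days (121 left).
January has 31 days (90 left).
February has 29 days (61 left).
March has 31 days (30 left).
30 days into April → 2032-04-30.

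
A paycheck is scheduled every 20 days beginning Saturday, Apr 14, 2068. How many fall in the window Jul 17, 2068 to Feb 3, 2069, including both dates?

Occurrences land 20·i days after Apr 14, 2068 for i = 0, 1, 2, …
Jul 17, 2068 is 94 days after the start; 94 ÷ 20 = 4 remainder 14; since the remainder is 14, round up to i = 5. First occurrence in the window: #6 on Jul 23, 2068 (5×20 = 100 days in).
Feb 3, 2069 is 295 days after the start; 295 ÷ 20 = 14 remainder 15. Last occurrence in the window: #15 on Jan 19, 2069.
Occurrences #6 through #15: 10 in total.

10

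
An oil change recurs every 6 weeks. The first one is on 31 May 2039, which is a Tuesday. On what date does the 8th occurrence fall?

20 March 2040

The 8th occurrence is 7 intervals after the first: 7 × 42 = 294 days after 31 May 2039.
May has 31 days — 0 days to the end of May leaves 294.
June has 30 days (264 left).
July has 31 days (233 left).
August has 31 days (202 left).
September has 30 days (172 left).
October has 31 days (141 left).
November has 30 days (111 left).
December has 31 days (80 left).
January has 31 days (49 left).
February has 29 days (20 left).
20 days into March → 20 March 2040.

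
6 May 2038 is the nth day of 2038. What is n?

126

Days in months before May: 31 + 28 + 31 + 30 = 120.
Plus 6 days into May → day 126.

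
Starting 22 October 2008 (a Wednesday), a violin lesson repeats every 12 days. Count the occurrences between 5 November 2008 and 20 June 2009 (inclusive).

Occurrences land 12·i days after 22 October 2008 for i = 0, 1, 2, …
5 November 2008 is 14 days after the start; 14 ÷ 12 = 1 remainder 2; since the remainder is 2, round up to i = 2. First occurrence in the window: #3 on 15 November 2008 (2×12 = 24 days in).
20 June 2009 is 241 days after the start; 241 ÷ 12 = 20 remainder 1. Last occurrence in the window: #21 on 19 June 2009.
Occurrences #3 through #21: 19 in total.

19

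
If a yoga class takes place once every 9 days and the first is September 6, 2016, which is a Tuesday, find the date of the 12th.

December 14, 2016

The 12th occurrence is 11 intervals after the first: 11 × 9 = 99 days after September 6, 2016.
September has 30 days — 24 days to the end of September leaves 75.
October has 31 days (44 left).
November has 30 days (14 left).
14 days into December → December 14, 2016.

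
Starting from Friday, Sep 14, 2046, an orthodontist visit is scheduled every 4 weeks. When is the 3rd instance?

Nov 9, 2046

The 3rd occurrence is 2 intervals after the first: 2 × 28 = 56 days after Sep 14, 2046.
Sep has 30 days — 16 days to the end of Sep leaves 40.
Oct has 31 days (9 left).
9 days into Nov → Nov 9, 2046.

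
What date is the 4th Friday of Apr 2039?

Apr 22, 2039

The first Friday of Apr 2039 is Apr 1.
The 4th Friday is 3 weeks later: 1 + 21 = 22.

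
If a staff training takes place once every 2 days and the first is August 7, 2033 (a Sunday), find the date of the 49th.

November 11, 2033

The 49th occurrence is 48 intervals after the first: 48 × 2 = 96 days after August 7, 2033.
August has 31 days — 24 days to the end of August leaves 72.
September has 30 days (42 left).
October has 31 days (11 left).
11 days into November → November 11, 2033.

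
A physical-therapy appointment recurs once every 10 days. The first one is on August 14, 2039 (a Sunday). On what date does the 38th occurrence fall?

The 38th occurrence is 37 intervals after the first: 37 × 10 = 370 days after August 14, 2039.
August has 31 days — 17 days to the end of August leaves 353.
September has 30 days (323 left).
October has 31 days (292 left).
November has 30 days (262 left).
December has 31 days (231 left).
January has 31 days (200 left).
February has 29 days (171 left).
March has 31 days (140 left).
April has 30 days (110 left).
May has 31 days (79 left).
June has 30 days (49 left).
July has 31 days (18 left).
18 days into August → August 18, 2040.

August 18, 2040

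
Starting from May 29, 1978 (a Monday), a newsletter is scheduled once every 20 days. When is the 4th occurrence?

The 4th occurrence is 3 intervals after the first: 3 × 20 = 60 days after May 29, 1978.
May has 31 days — 2 days to the end of May leaves 58.
Jun has 30 days (28 left).
28 days into Jul → Jul 28, 1978.

Jul 28, 1978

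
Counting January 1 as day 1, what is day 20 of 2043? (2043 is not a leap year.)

January 20, 2043

20 into January → January 20.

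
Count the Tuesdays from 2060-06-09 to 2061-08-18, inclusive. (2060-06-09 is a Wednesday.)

62

2060-06-09 is a Wednesday; the first Tuesday on or after it is 2060-06-15 (6 days later).
From 2060-06-15 to 2061-08-18: 199 + 230 = 429 days (rest of 2060, to 2061-08-18 in 2061).
429 ÷ 7 = 61 full weeks with remainder 2, so 61 more Tuesdays after the first → 62.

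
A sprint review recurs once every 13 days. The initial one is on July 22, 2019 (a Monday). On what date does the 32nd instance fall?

The 32nd occurrence is 31 intervals after the first: 31 × 13 = 403 days after July 22, 2019.
July has 31 days — 9 days to the end of July leaves 394.
August has 31 days (363 left).
September has 30 days (333 left).
October has 31 days (302 left).
November has 30 days (272 left).
December has 31 days (241 left).
January has 31 days (210 left).
February has 29 days (181 left).
March has 31 days (150 left).
April has 30 days (120 left).
May has 31 days (89 left).
June has 30 days (59 left).
July has 31 days (28 left).
28 days into August → August 28, 2020.

August 28, 2020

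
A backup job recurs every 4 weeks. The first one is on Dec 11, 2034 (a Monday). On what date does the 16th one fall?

The 16th occurrence is 15 intervals after the first: 15 × 28 = 420 days after Dec 11, 2034.
Dec has 31 days — 20 days to the end of Dec leaves 400.
Jan has 31 days (369 left).
Feb has 28 days (341 left).
Mar has 31 days (310 left).
Apr has 30 days (280 left).
May has 31 days (249 left).
Jun has 30 days (219 left).
Jul has 31 days (188 left).
Aug has 31 days (157 left).
Sep has 30 days (127 left).
Oct has 31 days (96 left).
Nov has 30 days (66 left).
Dec has 31 days (35 left).
Jan has 31 days (4 left).
4 days into Feb → Feb 4, 2036.

Feb 4, 2036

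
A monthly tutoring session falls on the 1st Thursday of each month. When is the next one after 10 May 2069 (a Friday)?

6 June 2069

May 2069 starts on a Wednesday, so its 1st Thursday is 2 May 2069 (1 day in).
That is not after 10 May 2069, so look at June 2069.
June 2069 starts on a Saturday, so its 1st Thursday is 6 June 2069 (5 days in).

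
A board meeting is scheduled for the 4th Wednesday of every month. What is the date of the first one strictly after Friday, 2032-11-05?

2032-11-24

November 2032 starts on a Monday; its first Wednesday is the 3rd, so the 4th Wednesday is the 24th — 2032-11-24.
2032-11-24 is after 2032-11-05, so that is the next one.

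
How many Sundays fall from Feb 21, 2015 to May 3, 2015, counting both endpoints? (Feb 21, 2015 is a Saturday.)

Feb 21, 2015 is a Saturday; the first Sunday on or after it is Feb 22, 2015 (1 day later).
From Feb 22, 2015 to May 3, 2015: 6 + 31 + 30 + 3 = 70 days (rest of Feb, Mar, Apr, May).
70 ÷ 7 = 10 full weeks with remainder 0, so 10 more Sundays after the first → 11.

11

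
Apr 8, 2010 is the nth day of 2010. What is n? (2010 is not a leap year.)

Days in months before Apr: 31 + 28 + 31 = 90.
Plus 8 days into Apr → day 98.

98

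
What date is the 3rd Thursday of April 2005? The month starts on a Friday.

April 2005 begins on a Friday, so the first Thursday is April 7 (6 days later).
The 3rd Thursday is 2 weeks later: 7 + 14 = 21.

2005-04-21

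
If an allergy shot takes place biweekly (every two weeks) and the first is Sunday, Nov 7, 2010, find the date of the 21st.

The 21st occurrence is 20 intervals after the first: 20 × 14 = 280 days after Nov 7, 2010.
Nov has 30 days — 23 days to the end of Nov leaves 257.
Dec has 31 days (226 left).
Jan has 31 days (195 left).
Feb has 28 days (167 left).
Mar has 31 days (136 left).
Apr has 30 days (106 left).
May has 31 days (75 left).
Jun has 30 days (45 left).
Jul has 31 days (14 left).
14 days into Aug → Aug 14, 2011.

Aug 14, 2011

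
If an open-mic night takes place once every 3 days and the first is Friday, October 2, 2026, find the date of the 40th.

The 40th occurrence is 39 intervals after the first: 39 × 3 = 117 days after October 2, 2026.
October has 31 days — 29 days to the end of October leaves 88.
November has 30 days (58 left).
December has 31 days (27 left).
27 days into January → January 27, 2027.

January 27, 2027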